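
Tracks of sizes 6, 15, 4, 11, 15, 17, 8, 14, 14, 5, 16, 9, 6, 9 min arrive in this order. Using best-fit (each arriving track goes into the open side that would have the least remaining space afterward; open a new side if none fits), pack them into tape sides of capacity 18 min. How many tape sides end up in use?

  6 → side 1 (new)  [load 6/18]
  15 → side 2 (new)  [load 15/18]
  4 → side 1  [load 10/18]
  11 → side 3 (new)  [load 11/18]
  15 → side 4 (new)  [load 15/18]
  17 → side 5 (new)  [load 17/18]
  8 → side 1  [load 18/18]
  14 → side 6 (new)  [load 14/18]
  14 → side 7 (new)  [load 14/18]
  5 → side 3  [load 16/18]
  16 → side 8 (new)  [load 16/18]
  9 → side 9 (new)  [load 9/18]
  6 → side 9  [load 15/18]
  9 → side 10 (new)  [load 9/18]
10 tape sides opened.

10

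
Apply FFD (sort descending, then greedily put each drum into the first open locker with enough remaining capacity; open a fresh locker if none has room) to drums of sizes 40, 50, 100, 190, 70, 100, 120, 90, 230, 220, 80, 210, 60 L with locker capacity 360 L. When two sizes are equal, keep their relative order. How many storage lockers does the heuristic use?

Sorted descending: 230, 220, 210, 190, 120, 100, 100, 90, 80, 70, 60, 50, 40.
  230 → locker 1 (new)  [load 230/360]
  220 → locker 2 (new)  [load 220/360]
  210 → locker 3 (new)  [load 210/360]
  190 → locker 4 (new)  [load 190/360]
  120 → locker 1  [load 350/360]
  100 → locker 2  [load 320/360]
  100 → locker 3  [load 310/360]
  90 → locker 4  [load 280/360]
  80 → locker 4  [load 360/360]
  70 → locker 5 (new)  [load 70/360]
  60 → locker 5  [load 130/360]
  50 → locker 3  [load 360/360]
  40 → locker 2  [load 360/360]
5 storage lockers opened.

5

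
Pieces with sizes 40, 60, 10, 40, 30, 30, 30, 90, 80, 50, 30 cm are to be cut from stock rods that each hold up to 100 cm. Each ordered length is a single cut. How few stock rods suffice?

Total = 90 + 80 + 60 + 50 + 40 + 40 + 30 + 30 + 30 + 30 + 10 = 490 cm.
Lower bound: ⌈490/100⌉ = 5 stock rods.
A packing using 6 stock rods:
  stock rod 1: 90 + 10 = 100
  stock rod 2: 80 = 80
  stock rod 3: 60 + 40 = 100
  stock rod 4: 50 + 40 = 90
  stock rod 5: 30 + 30 + 30 = 90
  stock rod 6: 30 = 30
No arrangement into 5 stock rods stays within capacity, so 6 is optimal.

6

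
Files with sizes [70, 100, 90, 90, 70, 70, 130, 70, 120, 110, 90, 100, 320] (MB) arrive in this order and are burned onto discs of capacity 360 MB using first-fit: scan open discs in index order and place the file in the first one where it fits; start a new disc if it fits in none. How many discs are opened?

5

  70 → disc 1 (new)  [load 70/360]
  100 → disc 1  [load 170/360]
  90 → disc 1  [load 260/360]
  90 → disc 1  [load 350/360]
  70 → disc 2 (new)  [load 70/360]
  70 → disc 2  [load 140/360]
  130 → disc 2  [load 270/360]
  70 → disc 2  [load 340/360]
  120 → disc 3 (new)  [load 120/360]
  110 → disc 3  [load 230/360]
  90 → disc 3  [load 320/360]
  100 → disc 4 (new)  [load 100/360]
  320 → disc 5 (new)  [load 320/360]
5 discs opened.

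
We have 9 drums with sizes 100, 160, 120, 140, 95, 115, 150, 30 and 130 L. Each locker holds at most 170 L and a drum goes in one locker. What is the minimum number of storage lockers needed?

Total = 160 + 150 + 140 + 130 + 120 + 115 + 100 + 95 + 30 = 1040 L.
Lower bound: ⌈1040/170⌉ = 7 storage lockers.
Also, 8 drums each exceed 85 L, and no two of those can share a locker, so at least 8 storage lockers are needed.
A packing using 8 storage lockers:
  locker 1: 160 = 160
  locker 2: 150 = 150
  locker 3: 140 + 30 = 170
  locker 4: 130 = 130
  locker 5: 120 = 120
  locker 6: 115 = 115
  locker 7: 100 = 100
  locker 8: 95 = 95
This matches the lower bound, so 8 is optimal.

8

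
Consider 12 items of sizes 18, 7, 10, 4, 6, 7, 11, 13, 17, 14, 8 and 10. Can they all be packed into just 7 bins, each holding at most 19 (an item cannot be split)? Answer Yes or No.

A valid assignment using 7 bins:
  bin 1: 18 = 18
  bin 2: 17 = 17
  bin 3: 14 + 4 = 18
  bin 4: 13 + 6 = 19
  bin 5: 11 + 8 = 19
  bin 6: 10 + 7 = 17
  bin 7: 10 + 7 = 17
Every load is within 19, so 7 bins suffice.

Yes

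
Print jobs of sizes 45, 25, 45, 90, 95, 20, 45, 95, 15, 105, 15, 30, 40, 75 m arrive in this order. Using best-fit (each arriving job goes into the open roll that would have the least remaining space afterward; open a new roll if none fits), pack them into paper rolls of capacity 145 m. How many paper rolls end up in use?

6

  45 → roll 1 (new)  [load 45/145]
  25 → roll 1  [load 70/145]
  45 → roll 1  [load 115/145]
  90 → roll 2 (new)  [load 90/145]
  95 → roll 3 (new)  [load 95/145]
  20 → roll 1  [load 135/145]
  45 → roll 3  [load 140/145]
  95 → roll 4 (new)  [load 95/145]
  15 → roll 4  [load 110/145]
  105 → roll 5 (new)  [load 105/145]
  15 → roll 4  [load 125/145]
  30 → roll 5  [load 135/145]
  40 → roll 2  [load 130/145]
  75 → roll 6 (new)  [load 75/145]
6 paper rolls opened.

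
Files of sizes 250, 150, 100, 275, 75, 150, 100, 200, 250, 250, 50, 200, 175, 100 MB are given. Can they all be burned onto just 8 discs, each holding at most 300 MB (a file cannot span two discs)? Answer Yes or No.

No

Total = 2325 MB; ⌈2325/300⌉ = 8.
The bound of 8 does not rule out 8, but exhaustive search shows no assignment into 8 discs of capacity 300 MB exists — the minimum is 9.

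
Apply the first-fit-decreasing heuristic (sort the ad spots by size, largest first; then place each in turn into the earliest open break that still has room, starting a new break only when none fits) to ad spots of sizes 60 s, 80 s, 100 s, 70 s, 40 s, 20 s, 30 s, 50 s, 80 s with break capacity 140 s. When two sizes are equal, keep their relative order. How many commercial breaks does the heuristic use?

4

Sorted descending: 100, 80, 80, 70, 60, 50, 40, 30, 20.
  100 → break 1 (new)  [load 100/140]
  80 → break 2 (new)  [load 80/140]
  80 → break 3 (new)  [load 80/140]
  70 → break 4 (new)  [load 70/140]
  60 → break 2  [load 140/140]
  50 → break 3  [load 130/140]
  40 → break 1  [load 140/140]
  30 → break 4  [load 100/140]
  20 → break 4  [load 120/140]
4 commercial breaks opened.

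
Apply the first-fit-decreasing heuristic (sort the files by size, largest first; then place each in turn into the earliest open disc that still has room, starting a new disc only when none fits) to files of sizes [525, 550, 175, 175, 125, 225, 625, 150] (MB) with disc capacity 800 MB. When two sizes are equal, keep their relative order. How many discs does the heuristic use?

Sorted descending: 625, 550, 525, 225, 175, 175, 150, 125.
  625 → disc 1 (new)  [load 625/800]
  550 → disc 2 (new)  [load 550/800]
  525 → disc 3 (new)  [load 525/800]
  225 → disc 2  [load 775/800]
  175 → disc 1  [load 800/800]
  175 → disc 3  [load 700/800]
  150 → disc 4 (new)  [load 150/800]
  125 → disc 4  [load 275/800]
4 discs opened.

4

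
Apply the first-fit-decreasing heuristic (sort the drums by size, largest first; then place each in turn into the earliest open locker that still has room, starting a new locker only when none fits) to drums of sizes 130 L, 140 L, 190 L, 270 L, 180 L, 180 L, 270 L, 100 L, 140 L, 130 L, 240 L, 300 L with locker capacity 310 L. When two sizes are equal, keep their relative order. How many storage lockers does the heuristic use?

Sorted descending: 300, 270, 270, 240, 190, 180, 180, 140, 140, 130, 130, 100.
  300 → locker 1 (new)  [load 300/310]
  270 → locker 2 (new)  [load 270/310]
  270 → locker 3 (new)  [load 270/310]
  240 → locker 4 (new)  [load 240/310]
  190 → locker 5 (new)  [load 190/310]
  180 → locker 6 (new)  [load 180/310]
  180 → locker 7 (new)  [load 180/310]
  140 → locker 8 (new)  [load 140/310]
  140 → locker 8  [load 280/310]
  130 → locker 6  [load 310/310]
  130 → locker 7  [load 310/310]
  100 → locker 5  [load 290/310]
8 storage lockers opened.

8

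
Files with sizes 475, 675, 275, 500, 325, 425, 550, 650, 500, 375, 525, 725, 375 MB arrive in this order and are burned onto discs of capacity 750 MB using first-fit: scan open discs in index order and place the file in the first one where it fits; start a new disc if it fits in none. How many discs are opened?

10

  475 → disc 1 (new)  [load 475/750]
  675 → disc 2 (new)  [load 675/750]
  275 → disc 1  [load 750/750]
  500 → disc 3 (new)  [load 500/750]
  325 → disc 4 (new)  [load 325/750]
  425 → disc 4  [load 750/750]
  550 → disc 5 (new)  [load 550/750]
  650 → disc 6 (new)  [load 650/750]
  500 → disc 7 (new)  [load 500/750]
  375 → disc 8 (new)  [load 375/750]
  525 → disc 9 (new)  [load 525/750]
  725 → disc 10 (new)  [load 725/750]
  375 → disc 8  [load 750/750]
10 discs opened.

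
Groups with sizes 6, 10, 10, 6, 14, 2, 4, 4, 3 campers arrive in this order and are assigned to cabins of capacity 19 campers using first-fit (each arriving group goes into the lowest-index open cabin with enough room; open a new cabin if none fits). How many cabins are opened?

  6 → cabin 1 (new)  [load 6/19]
  10 → cabin 1  [load 16/19]
  10 → cabin 2 (new)  [load 10/19]
  6 → cabin 2  [load 16/19]
  14 → cabin 3 (new)  [load 14/19]
  2 → cabin 1  [load 18/19]
  4 → cabin 3  [load 18/19]
  4 → cabin 4 (new)  [load 4/19]
  3 → cabin 2  [load 19/19]
4 cabins opened.

4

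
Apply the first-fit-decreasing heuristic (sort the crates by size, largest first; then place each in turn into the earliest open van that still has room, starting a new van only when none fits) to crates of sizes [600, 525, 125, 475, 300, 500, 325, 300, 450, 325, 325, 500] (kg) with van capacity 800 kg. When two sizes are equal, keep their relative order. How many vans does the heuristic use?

7

Sorted descending: 600, 525, 500, 500, 475, 450, 325, 325, 325, 300, 300, 125.
  600 → van 1 (new)  [load 600/800]
  525 → van 2 (new)  [load 525/800]
  500 → van 3 (new)  [load 500/800]
  500 → van 4 (new)  [load 500/800]
  475 → van 5 (new)  [load 475/800]
  450 → van 6 (new)  [load 450/800]
  325 → van 5  [load 800/800]
  325 → van 6  [load 775/800]
  325 → van 7 (new)  [load 325/800]
  300 → van 3  [load 800/800]
  300 → van 4  [load 800/800]
  125 → van 1  [load 725/800]
7 vans opened.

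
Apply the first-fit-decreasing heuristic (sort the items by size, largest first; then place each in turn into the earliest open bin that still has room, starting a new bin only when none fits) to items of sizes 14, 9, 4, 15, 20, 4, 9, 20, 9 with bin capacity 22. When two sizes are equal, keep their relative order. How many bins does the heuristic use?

6

Sorted descending: 20, 20, 15, 14, 9, 9, 9, 4, 4.
  20 → bin 1 (new)  [load 20/22]
  20 → bin 2 (new)  [load 20/22]
  15 → bin 3 (new)  [load 15/22]
  14 → bin 4 (new)  [load 14/22]
  9 → bin 5 (new)  [load 9/22]
  9 → bin 5  [load 18/22]
  9 → bin 6 (new)  [load 9/22]
  4 → bin 3  [load 19/22]
  4 → bin 4  [load 18/22]
6 bins opened.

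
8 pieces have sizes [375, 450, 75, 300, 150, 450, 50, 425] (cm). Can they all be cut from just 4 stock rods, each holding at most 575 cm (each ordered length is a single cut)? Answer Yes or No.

No

Total = 2275 cm; ⌈2275/575⌉ = 4.
5 pieces each exceed half the capacity and cannot share a stock rod, forcing at least 5 stock rods.
At least 5 stock rods are required, but only 4 are allowed.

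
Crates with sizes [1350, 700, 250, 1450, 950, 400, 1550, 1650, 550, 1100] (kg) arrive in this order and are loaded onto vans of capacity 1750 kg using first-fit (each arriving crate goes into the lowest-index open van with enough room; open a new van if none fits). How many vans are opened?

  1350 → van 1 (new)  [load 1350/1750]
  700 → van 2 (new)  [load 700/1750]
  250 → van 1  [load 1600/1750]
  1450 → van 3 (new)  [load 1450/1750]
  950 → van 2  [load 1650/1750]
  400 → van 4 (new)  [load 400/1750]
  1550 → van 5 (new)  [load 1550/1750]
  1650 → van 6 (new)  [load 1650/1750]
  550 → van 4  [load 950/1750]
  1100 → van 7 (new)  [load 1100/1750]
7 vans opened.

7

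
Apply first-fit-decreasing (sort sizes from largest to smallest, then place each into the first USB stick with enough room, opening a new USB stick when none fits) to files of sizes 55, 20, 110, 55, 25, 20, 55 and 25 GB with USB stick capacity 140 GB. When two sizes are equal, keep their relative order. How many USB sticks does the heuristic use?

Sorted descending: 110, 55, 55, 55, 25, 25, 20, 20.
  110 → USB stick 1 (new)  [load 110/140]
  55 → USB stick 2 (new)  [load 55/140]
  55 → USB stick 2  [load 110/140]
  55 → USB stick 3 (new)  [load 55/140]
  25 → USB stick 1  [load 135/140]
  25 → USB stick 2  [load 135/140]
  20 → USB stick 3  [load 75/140]
  20 → USB stick 3  [load 95/140]
3 USB sticks opened.

3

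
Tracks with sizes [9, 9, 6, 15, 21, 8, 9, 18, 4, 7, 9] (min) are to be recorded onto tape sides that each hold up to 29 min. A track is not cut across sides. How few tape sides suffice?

5

Total = 21 + 18 + 15 + 9 + 9 + 9 + 9 + 8 + 7 + 6 + 4 = 115 min.
Lower bound: ⌈115/29⌉ = 4 tape sides.
A packing using 5 tape sides:
  side 1: 21 + 8 = 29
  side 2: 18 + 9 = 27
  side 3: 15 + 9 + 4 = 28
  side 4: 9 + 9 + 7 = 25
  side 5: 6 = 6
No arrangement into 4 tape sides stays within capacity, so 5 is optimal.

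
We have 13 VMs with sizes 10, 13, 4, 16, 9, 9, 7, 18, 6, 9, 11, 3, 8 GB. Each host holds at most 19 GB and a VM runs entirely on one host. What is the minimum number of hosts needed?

7

Total = 18 + 16 + 13 + 11 + 10 + 9 + 9 + 9 + 8 + 7 + 6 + 4 + 3 = 123 GB.
Lower bound: ⌈123/19⌉ = 7 hosts.
A packing using 7 hosts:
  host 1: 18 = 18
  host 2: 16 + 3 = 19
  host 3: 13 + 6 = 19
  host 4: 11 + 8 = 19
  host 5: 10 + 9 = 19
  host 6: 9 + 9 = 18
  host 7: 7 + 4 = 11
This matches the lower bound, so 7 is optimal.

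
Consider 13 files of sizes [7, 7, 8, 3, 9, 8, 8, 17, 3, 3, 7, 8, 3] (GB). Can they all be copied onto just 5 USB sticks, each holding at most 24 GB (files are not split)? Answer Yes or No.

Yes

A valid assignment using 4 USB sticks:
  USB stick 1: 17 + 7 = 24
  USB stick 2: 9 + 8 + 7 = 24
  USB stick 3: 8 + 8 + 8 = 24
  USB stick 4: 7 + 3 + 3 + 3 + 3 = 19
That uses only 4 ≤ 5, so 5 USB sticks are enough.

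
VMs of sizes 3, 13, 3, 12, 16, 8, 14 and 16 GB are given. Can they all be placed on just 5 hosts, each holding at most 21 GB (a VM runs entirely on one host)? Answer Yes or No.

A valid assignment using 5 hosts:
  host 1: 16 + 3 = 19
  host 2: 16 + 3 = 19
  host 3: 14 = 14
  host 4: 13 + 8 = 21
  host 5: 12 = 12
Every load is within 21 GB, so 5 hosts suffice.

Yes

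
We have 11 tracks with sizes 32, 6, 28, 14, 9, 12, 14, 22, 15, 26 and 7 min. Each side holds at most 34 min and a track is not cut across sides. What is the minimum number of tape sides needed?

Total = 32 + 28 + 26 + 22 + 15 + 14 + 14 + 12 + 9 + 7 + 6 = 185 min.
Lower bound: ⌈185/34⌉ = 6 tape sides.
A packing using 6 tape sides:
  side 1: 32 = 32
  side 2: 28 + 6 = 34
  side 3: 26 + 7 = 33
  side 4: 22 + 12 = 34
  side 5: 15 + 14 = 29
  side 6: 14 + 9 = 23
This matches the lower bound, so 6 is optimal.

6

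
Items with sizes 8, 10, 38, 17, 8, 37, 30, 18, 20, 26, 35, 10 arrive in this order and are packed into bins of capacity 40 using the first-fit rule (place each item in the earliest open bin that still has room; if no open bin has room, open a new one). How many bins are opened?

  8 → bin 1 (new)  [load 8/40]
  10 → bin 1  [load 18/40]
  38 → bin 2 (new)  [load 38/40]
  17 → bin 1  [load 35/40]
  8 → bin 3 (new)  [load 8/40]
  37 → bin 4 (new)  [load 37/40]
  30 → bin 3  [load 38/40]
  18 → bin 5 (new)  [load 18/40]
  20 → bin 5  [load 38/40]
  26 → bin 6 (new)  [load 26/40]
  35 → bin 7 (new)  [load 35/40]
  10 → bin 6  [load 36/40]
7 bins opened.

7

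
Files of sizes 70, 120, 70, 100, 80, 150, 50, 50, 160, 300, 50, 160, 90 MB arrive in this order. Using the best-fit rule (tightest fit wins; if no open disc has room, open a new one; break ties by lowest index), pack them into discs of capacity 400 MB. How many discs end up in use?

  70 → disc 1 (new)  [load 70/400]
  120 → disc 1  [load 190/400]
  70 → disc 1  [load 260/400]
  100 → disc 1  [load 360/400]
  80 → disc 2 (new)  [load 80/400]
  150 → disc 2  [load 230/400]
  50 → disc 2  [load 280/400]
  50 → disc 2  [load 330/400]
  160 → disc 3 (new)  [load 160/400]
  300 → disc 4 (new)  [load 300/400]
  50 → disc 2  [load 380/400]
  160 → disc 3  [load 320/400]
  90 → disc 4  [load 390/400]
4 discs opened.

4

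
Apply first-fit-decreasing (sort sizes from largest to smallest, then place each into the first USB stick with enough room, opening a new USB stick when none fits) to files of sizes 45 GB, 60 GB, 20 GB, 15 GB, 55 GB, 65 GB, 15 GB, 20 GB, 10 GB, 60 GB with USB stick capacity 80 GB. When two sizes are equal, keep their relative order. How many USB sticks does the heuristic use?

5

Sorted descending: 65, 60, 60, 55, 45, 20, 20, 15, 15, 10.
  65 → USB stick 1 (new)  [load 65/80]
  60 → USB stick 2 (new)  [load 60/80]
  60 → USB stick 3 (new)  [load 60/80]
  55 → USB stick 4 (new)  [load 55/80]
  45 → USB stick 5 (new)  [load 45/80]
  20 → USB stick 2  [load 80/80]
  20 → USB stick 3  [load 80/80]
  15 → USB stick 1  [load 80/80]
  15 → USB stick 4  [load 70/80]
  10 → USB stick 4  [load 80/80]
5 USB sticks opened.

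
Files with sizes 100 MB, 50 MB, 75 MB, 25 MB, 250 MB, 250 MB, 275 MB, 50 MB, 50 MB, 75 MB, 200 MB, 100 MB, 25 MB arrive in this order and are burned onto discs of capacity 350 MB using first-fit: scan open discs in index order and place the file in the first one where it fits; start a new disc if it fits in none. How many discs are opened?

  100 → disc 1 (new)  [load 100/350]
  50 → disc 1  [load 150/350]
  75 → disc 1  [load 225/350]
  25 → disc 1  [load 250/350]
  250 → disc 2 (new)  [load 250/350]
  250 → disc 3 (new)  [load 250/350]
  275 → disc 4 (new)  [load 275/350]
  50 → disc 1  [load 300/350]
  50 → disc 1  [load 350/350]
  75 → disc 2  [load 325/350]
  200 → disc 5 (new)  [load 200/350]
  100 → disc 3  [load 350/350]
  25 → disc 2  [load 350/350]
5 discs opened.

5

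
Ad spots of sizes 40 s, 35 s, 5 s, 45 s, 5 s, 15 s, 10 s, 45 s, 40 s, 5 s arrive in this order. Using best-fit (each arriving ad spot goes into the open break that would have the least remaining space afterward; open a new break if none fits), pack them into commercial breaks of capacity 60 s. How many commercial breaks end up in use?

  40 → break 1 (new)  [load 40/60]
  35 → break 2 (new)  [load 35/60]
  5 → break 1  [load 45/60]
  45 → break 3 (new)  [load 45/60]
  5 → break 1  [load 50/60]
  15 → break 3  [load 60/60]
  10 → break 1  [load 60/60]
  45 → break 4 (new)  [load 45/60]
  40 → break 5 (new)  [load 40/60]
  5 → break 4  [load 50/60]
5 commercial breaks opened.

5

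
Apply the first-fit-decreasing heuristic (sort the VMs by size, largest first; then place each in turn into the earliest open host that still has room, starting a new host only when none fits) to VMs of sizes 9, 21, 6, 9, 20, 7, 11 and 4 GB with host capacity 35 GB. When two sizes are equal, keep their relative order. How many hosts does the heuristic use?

Sorted descending: 21, 20, 11, 9, 9, 7, 6, 4.
  21 → host 1 (new)  [load 21/35]
  20 → host 2 (new)  [load 20/35]
  11 → host 1  [load 32/35]
  9 → host 2  [load 29/35]
  9 → host 3 (new)  [load 9/35]
  7 → host 3  [load 16/35]
  6 → host 2  [load 35/35]
  4 → host 3  [load 20/35]
3 hosts opened.

3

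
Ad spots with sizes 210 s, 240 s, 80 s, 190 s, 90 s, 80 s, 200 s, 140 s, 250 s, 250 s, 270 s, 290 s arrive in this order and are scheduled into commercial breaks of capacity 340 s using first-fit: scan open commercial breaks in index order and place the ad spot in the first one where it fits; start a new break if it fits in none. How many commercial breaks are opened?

8

  210 → break 1 (new)  [load 210/340]
  240 → break 2 (new)  [load 240/340]
  80 → break 1  [load 290/340]
  190 → break 3 (new)  [load 190/340]
  90 → break 2  [load 330/340]
  80 → break 3  [load 270/340]
  200 → break 4 (new)  [load 200/340]
  140 → break 4  [load 340/340]
  250 → break 5 (new)  [load 250/340]
  250 → break 6 (new)  [load 250/340]
  270 → break 7 (new)  [load 270/340]
  290 → break 8 (new)  [load 290/340]
8 commercial breaks opened.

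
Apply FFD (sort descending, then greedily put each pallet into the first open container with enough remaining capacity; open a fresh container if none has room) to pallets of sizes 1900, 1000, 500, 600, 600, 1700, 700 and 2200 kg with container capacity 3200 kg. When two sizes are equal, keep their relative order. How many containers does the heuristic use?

3

Sorted descending: 2200, 1900, 1700, 1000, 700, 600, 600, 500.
  2200 → container 1 (new)  [load 2200/3200]
  1900 → container 2 (new)  [load 1900/3200]
  1700 → container 3 (new)  [load 1700/3200]
  1000 → container 1  [load 3200/3200]
  700 → container 2  [load 2600/3200]
  600 → container 2  [load 3200/3200]
  600 → container 3  [load 2300/3200]
  500 → container 3  [load 2800/3200]
3 containers opened.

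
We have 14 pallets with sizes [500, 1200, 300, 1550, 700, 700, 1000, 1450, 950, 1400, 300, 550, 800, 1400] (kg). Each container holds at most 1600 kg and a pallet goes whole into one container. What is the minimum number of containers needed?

Total = 1550 + 1450 + 1400 + 1400 + 1200 + 1000 + 950 + 800 + 700 + 700 + 550 + 500 + 300 + 300 = 12800 kg.
Lower bound: ⌈12800/1600⌉ = 8 containers.
A packing using 9 containers:
  container 1: 1550 = 1550
  container 2: 1450 = 1450
  container 3: 1400 = 1400
  container 4: 1400 = 1400
  container 5: 1200 + 300 = 1500
  container 6: 1000 + 550 = 1550
  container 7: 950 + 500 = 1450
  container 8: 800 + 700 = 1500
  container 9: 700 + 300 = 1000
No arrangement into 8 containers stays within capacity, so 9 is optimal.

9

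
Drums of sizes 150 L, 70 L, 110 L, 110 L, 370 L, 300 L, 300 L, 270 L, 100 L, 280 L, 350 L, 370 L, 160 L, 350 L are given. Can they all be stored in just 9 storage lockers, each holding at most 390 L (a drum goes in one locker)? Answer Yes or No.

No

Total = 3290 L; ⌈3290/390⌉ = 9.
The bound of 9 does not rule out 9, but exhaustive search shows no assignment into 9 storage lockers of capacity 390 L exists — the minimum is 10.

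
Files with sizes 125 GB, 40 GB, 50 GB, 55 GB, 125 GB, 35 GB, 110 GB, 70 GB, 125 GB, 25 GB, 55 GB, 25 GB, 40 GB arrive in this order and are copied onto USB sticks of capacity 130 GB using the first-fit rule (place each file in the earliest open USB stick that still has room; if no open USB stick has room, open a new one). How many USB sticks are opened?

8

  125 → USB stick 1 (new)  [load 125/130]
  40 → USB stick 2 (new)  [load 40/130]
  50 → USB stick 2  [load 90/130]
  55 → USB stick 3 (new)  [load 55/130]
  125 → USB stick 4 (new)  [load 125/130]
  35 → USB stick 2  [load 125/130]
  110 → USB stick 5 (new)  [load 110/130]
  70 → USB stick 3  [load 125/130]
  125 → USB stick 6 (new)  [load 125/130]
  25 → USB stick 7 (new)  [load 25/130]
  55 → USB stick 7  [load 80/130]
  25 → USB stick 7  [load 105/130]
  40 → USB stick 8 (new)  [load 40/130]
8 USB sticks opened.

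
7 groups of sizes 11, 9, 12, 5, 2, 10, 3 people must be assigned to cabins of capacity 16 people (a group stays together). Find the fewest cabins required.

4

Total = 12 + 11 + 10 + 9 + 5 + 3 + 2 = 52 people.
Lower bound: ⌈52/16⌉ = 4 cabins.
A packing using 4 cabins:
  cabin 1: 12 + 3 = 15
  cabin 2: 11 + 5 = 16
  cabin 3: 10 + 2 = 12
  cabin 4: 9 = 9
This matches the lower bound, so 4 is optimal.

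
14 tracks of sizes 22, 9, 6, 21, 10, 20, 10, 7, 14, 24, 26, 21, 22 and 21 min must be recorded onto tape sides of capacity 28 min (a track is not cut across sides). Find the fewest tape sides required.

10

Total = 26 + 24 + 22 + 22 + 21 + 21 + 21 + 20 + 14 + 10 + 10 + 9 + 7 + 6 = 233 min.
Lower bound: ⌈233/28⌉ = 9 tape sides.
A packing using 10 tape sides:
  side 1: 26 = 26
  side 2: 24 = 24
  side 3: 22 + 6 = 28
  side 4: 22 = 22
  side 5: 21 + 7 = 28
  side 6: 21 = 21
  side 7: 21 = 21
  side 8: 20 = 20
  side 9: 14 + 10 = 24
  side 10: 10 + 9 = 19
No arrangement into 9 tape sides stays within capacity, so 10 is optimal.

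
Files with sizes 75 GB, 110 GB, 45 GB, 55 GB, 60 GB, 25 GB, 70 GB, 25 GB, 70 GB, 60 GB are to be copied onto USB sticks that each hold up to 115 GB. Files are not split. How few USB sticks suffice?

6

Total = 110 + 75 + 70 + 70 + 60 + 60 + 55 + 45 + 25 + 25 = 595 GB.
Lower bound: ⌈595/115⌉ = 6 USB sticks.
A packing using 6 USB sticks:
  USB stick 1: 110 = 110
  USB stick 2: 75 + 25 = 100
  USB stick 3: 70 + 45 = 115
  USB stick 4: 70 + 25 = 95
  USB stick 5: 60 + 55 = 115
  USB stick 6: 60 = 60
This matches the lower bound, so 6 is optimal.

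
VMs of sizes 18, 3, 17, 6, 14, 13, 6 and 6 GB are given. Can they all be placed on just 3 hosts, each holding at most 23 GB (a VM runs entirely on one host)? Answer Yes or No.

Total = 83 GB; ⌈83/23⌉ = 4.
At least 4 hosts are required, but only 3 are allowed.

No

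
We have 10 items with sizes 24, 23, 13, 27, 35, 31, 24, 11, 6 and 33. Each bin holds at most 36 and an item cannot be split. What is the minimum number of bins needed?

Total = 35 + 33 + 31 + 27 + 24 + 24 + 23 + 13 + 11 + 6 = 227.
Lower bound: ⌈227/36⌉ = 7 bins.
A packing using 7 bins:
  bin 1: 35 = 35
  bin 2: 33 = 33
  bin 3: 31 = 31
  bin 4: 27 + 6 = 33
  bin 5: 24 + 11 = 35
  bin 6: 24 = 24
  bin 7: 23 + 13 = 36
This matches the lower bound, so 7 is optimal.

7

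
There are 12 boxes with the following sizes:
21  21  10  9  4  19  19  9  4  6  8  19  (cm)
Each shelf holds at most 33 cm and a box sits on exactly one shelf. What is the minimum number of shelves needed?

Total = 21 + 21 + 19 + 19 + 19 + 10 + 9 + 9 + 8 + 6 + 4 + 4 = 149 cm.
Lower bound: ⌈149/33⌉ = 5 shelves.
A packing using 5 shelves:
  shelf 1: 21 + 10 = 31
  shelf 2: 21 + 9 = 30
  shelf 3: 19 + 9 + 4 = 32
  shelf 4: 19 + 8 + 6 = 33
  shelf 5: 19 + 4 = 23
This matches the lower bound, so 5 is optimal.

5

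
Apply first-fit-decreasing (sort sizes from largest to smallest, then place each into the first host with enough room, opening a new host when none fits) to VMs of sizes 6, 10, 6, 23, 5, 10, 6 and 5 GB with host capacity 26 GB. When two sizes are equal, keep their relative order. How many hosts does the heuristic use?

Sorted descending: 23, 10, 10, 6, 6, 6, 5, 5.
  23 → host 1 (new)  [load 23/26]
  10 → host 2 (new)  [load 10/26]
  10 → host 2  [load 20/26]
  6 → host 2  [load 26/26]
  6 → host 3 (new)  [load 6/26]
  6 → host 3  [load 12/26]
  5 → host 3  [load 17/26]
  5 → host 3  [load 22/26]
3 hosts opened.

3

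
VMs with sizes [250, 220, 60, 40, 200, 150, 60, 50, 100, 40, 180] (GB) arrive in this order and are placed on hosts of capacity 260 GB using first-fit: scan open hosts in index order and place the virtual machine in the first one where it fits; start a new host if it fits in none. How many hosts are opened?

6

  250 → host 1 (new)  [load 250/260]
  220 → host 2 (new)  [load 220/260]
  60 → host 3 (new)  [load 60/260]
  40 → host 2  [load 260/260]
  200 → host 3  [load 260/260]
  150 → host 4 (new)  [load 150/260]
  60 → host 4  [load 210/260]
  50 → host 4  [load 260/260]
  100 → host 5 (new)  [load 100/260]
  40 → host 5  [load 140/260]
  180 → host 6 (new)  [load 180/260]
6 hosts opened.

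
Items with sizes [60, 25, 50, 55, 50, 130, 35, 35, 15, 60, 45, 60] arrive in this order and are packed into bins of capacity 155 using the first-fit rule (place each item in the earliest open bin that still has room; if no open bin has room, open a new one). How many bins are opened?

5

  60 → bin 1 (new)  [load 60/155]
  25 → bin 1  [load 85/155]
  50 → bin 1  [load 135/155]
  55 → bin 2 (new)  [load 55/155]
  50 → bin 2  [load 105/155]
  130 → bin 3 (new)  [load 130/155]
  35 → bin 2  [load 140/155]
  35 → bin 4 (new)  [load 35/155]
  15 → bin 1  [load 150/155]
  60 → bin 4  [load 95/155]
  45 → bin 4  [load 140/155]
  60 → bin 5 (new)  [load 60/155]
5 bins opened.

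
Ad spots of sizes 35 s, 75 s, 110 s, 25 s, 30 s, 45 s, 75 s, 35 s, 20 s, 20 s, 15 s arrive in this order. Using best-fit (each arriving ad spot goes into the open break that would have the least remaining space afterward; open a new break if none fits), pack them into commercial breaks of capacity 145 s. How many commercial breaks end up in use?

4

  35 → break 1 (new)  [load 35/145]
  75 → break 1  [load 110/145]
  110 → break 2 (new)  [load 110/145]
  25 → break 1  [load 135/145]
  30 → break 2  [load 140/145]
  45 → break 3 (new)  [load 45/145]
  75 → break 3  [load 120/145]
  35 → break 4 (new)  [load 35/145]
  20 → break 3  [load 140/145]
  20 → break 4  [load 55/145]
  15 → break 4  [load 70/145]
4 commercial breaks opened.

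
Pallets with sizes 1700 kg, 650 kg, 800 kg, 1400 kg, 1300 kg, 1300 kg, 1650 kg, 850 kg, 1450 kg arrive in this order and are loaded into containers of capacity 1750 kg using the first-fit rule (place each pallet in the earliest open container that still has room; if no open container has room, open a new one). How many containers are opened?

  1700 → container 1 (new)  [load 1700/1750]
  650 → container 2 (new)  [load 650/1750]
  800 → container 2  [load 1450/1750]
  1400 → container 3 (new)  [load 1400/1750]
  1300 → container 4 (new)  [load 1300/1750]
  1300 → container 5 (new)  [load 1300/1750]
  1650 → container 6 (new)  [load 1650/1750]
  850 → container 7 (new)  [load 850/1750]
  1450 → container 8 (new)  [load 1450/1750]
8 containers opened.

8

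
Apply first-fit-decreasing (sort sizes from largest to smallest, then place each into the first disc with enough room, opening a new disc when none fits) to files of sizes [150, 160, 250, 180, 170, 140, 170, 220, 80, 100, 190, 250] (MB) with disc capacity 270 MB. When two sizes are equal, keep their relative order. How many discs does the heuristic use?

Sorted descending: 250, 250, 220, 190, 180, 170, 170, 160, 150, 140, 100, 80.
  250 → disc 1 (new)  [load 250/270]
  250 → disc 2 (new)  [load 250/270]
  220 → disc 3 (new)  [load 220/270]
  190 → disc 4 (new)  [load 190/270]
  180 → disc 5 (new)  [load 180/270]
  170 → disc 6 (new)  [load 170/270]
  170 → disc 7 (new)  [load 170/270]
  160 → disc 8 (new)  [load 160/270]
  150 → disc 9 (new)  [load 150/270]
  140 → disc 10 (new)  [load 140/270]
  100 → disc 6  [load 270/270]
  80 → disc 4  [load 270/270]
10 discs opened.

10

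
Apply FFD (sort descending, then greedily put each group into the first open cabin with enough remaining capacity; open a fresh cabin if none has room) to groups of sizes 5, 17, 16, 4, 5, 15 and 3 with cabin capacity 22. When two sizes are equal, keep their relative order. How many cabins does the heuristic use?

Sorted descending: 17, 16, 15, 5, 5, 4, 3.
  17 → cabin 1 (new)  [load 17/22]
  16 → cabin 2 (new)  [load 16/22]
  15 → cabin 3 (new)  [load 15/22]
  5 → cabin 1  [load 22/22]
  5 → cabin 2  [load 21/22]
  4 → cabin 3  [load 19/22]
  3 → cabin 3  [load 22/22]
3 cabins opened.

3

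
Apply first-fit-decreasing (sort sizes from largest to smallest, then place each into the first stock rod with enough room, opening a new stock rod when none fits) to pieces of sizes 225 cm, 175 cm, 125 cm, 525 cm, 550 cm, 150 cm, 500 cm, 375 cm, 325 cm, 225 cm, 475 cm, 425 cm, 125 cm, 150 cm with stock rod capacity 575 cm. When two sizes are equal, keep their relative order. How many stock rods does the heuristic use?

9

Sorted descending: 550, 525, 500, 475, 425, 375, 325, 225, 225, 175, 150, 150, 125, 125.
  550 → stock rod 1 (new)  [load 550/575]
  525 → stock rod 2 (new)  [load 525/575]
  500 → stock rod 3 (new)  [load 500/575]
  475 → stock rod 4 (new)  [load 475/575]
  425 → stock rod 5 (new)  [load 425/575]
  375 → stock rod 6 (new)  [load 375/575]
  325 → stock rod 7 (new)  [load 325/575]
  225 → stock rod 7  [load 550/575]
  225 → stock rod 8 (new)  [load 225/575]
  175 → stock rod 6  [load 550/575]
  150 → stock rod 5  [load 575/575]
  150 → stock rod 8  [load 375/575]
  125 → stock rod 8  [load 500/575]
  125 → stock rod 9 (new)  [load 125/575]
9 stock rods opened.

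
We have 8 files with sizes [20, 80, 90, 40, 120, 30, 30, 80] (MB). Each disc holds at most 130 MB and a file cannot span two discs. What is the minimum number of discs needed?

4

Total = 120 + 90 + 80 + 80 + 40 + 30 + 30 + 20 = 490 MB.
Lower bound: ⌈490/130⌉ = 4 discs.
A packing using 4 discs:
  disc 1: 120 = 120
  disc 2: 90 + 40 = 130
  disc 3: 80 + 30 + 20 = 130
  disc 4: 80 + 30 = 110
This matches the lower bound, so 4 is optimal.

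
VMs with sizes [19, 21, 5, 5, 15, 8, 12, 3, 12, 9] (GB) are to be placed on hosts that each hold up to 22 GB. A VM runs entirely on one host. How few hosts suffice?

Total = 21 + 19 + 15 + 12 + 12 + 9 + 8 + 5 + 5 + 3 = 109 GB.
Lower bound: ⌈109/22⌉ = 5 hosts.
A packing using 6 hosts:
  host 1: 21 = 21
  host 2: 19 + 3 = 22
  host 3: 15 + 5 = 20
  host 4: 12 + 9 = 21
  host 5: 12 + 8 = 20
  host 6: 5 = 5
No arrangement into 5 hosts stays within capacity, so 6 is optimal.

6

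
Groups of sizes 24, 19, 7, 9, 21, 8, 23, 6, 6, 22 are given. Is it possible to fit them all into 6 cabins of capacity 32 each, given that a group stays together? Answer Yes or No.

A valid assignment using 5 cabins:
  cabin 1: 24 + 8 = 32
  cabin 2: 23 + 9 = 32
  cabin 3: 22 + 7 = 29
  cabin 4: 21 + 6 = 27
  cabin 5: 19 + 6 = 25
That uses only 5 ≤ 6, so 6 cabins are enough.

Yes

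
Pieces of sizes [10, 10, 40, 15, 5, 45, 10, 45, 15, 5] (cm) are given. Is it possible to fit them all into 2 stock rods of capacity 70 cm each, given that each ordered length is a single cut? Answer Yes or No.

No

Total = 200 cm; ⌈200/70⌉ = 3.
At least 3 stock rods are required, but only 2 are allowed.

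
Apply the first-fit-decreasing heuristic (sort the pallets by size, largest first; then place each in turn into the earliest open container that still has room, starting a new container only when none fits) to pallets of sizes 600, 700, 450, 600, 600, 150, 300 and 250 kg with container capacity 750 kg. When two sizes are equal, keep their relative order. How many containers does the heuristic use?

Sorted descending: 700, 600, 600, 600, 450, 300, 250, 150.
  700 → container 1 (new)  [load 700/750]
  600 → container 2 (new)  [load 600/750]
  600 → container 3 (new)  [load 600/750]
  600 → container 4 (new)  [load 600/750]
  450 → container 5 (new)  [load 450/750]
  300 → container 5  [load 750/750]
  250 → container 6 (new)  [load 250/750]
  150 → container 2  [load 750/750]
6 containers opened.

6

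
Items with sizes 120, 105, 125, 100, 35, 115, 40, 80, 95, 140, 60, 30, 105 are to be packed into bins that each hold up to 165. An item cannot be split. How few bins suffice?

Total = 140 + 125 + 120 + 115 + 105 + 105 + 100 + 95 + 80 + 60 + 40 + 35 + 30 = 1150.
Lower bound: ⌈1150/165⌉ = 7 bins.
Also, 8 items each exceed 165/2, and no two of those can share a bin, so at least 8 bins are needed.
A packing using 9 bins:
  bin 1: 140 = 140
  bin 2: 125 + 40 = 165
  bin 3: 120 + 35 = 155
  bin 4: 115 + 30 = 145
  bin 5: 105 + 60 = 165
  bin 6: 105 = 105
  bin 7: 100 = 100
  bin 8: 95 = 95
  bin 9: 80 = 80
No arrangement into 8 bins stays within capacity, so 9 is optimal.

9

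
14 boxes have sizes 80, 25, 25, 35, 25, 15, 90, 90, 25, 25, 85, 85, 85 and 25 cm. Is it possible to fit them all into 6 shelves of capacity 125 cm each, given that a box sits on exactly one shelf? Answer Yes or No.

Total = 715 cm; ⌈715/125⌉ = 6.
The bound of 6 does not rule out 6, but exhaustive search shows no assignment into 6 shelves of capacity 125 cm exists — the minimum is 7.

No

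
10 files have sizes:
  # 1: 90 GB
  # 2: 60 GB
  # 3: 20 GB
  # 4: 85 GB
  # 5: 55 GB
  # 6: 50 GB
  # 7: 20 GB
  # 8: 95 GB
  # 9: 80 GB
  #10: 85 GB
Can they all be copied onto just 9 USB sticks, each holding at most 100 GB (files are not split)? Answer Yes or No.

Yes

A valid assignment using 8 USB sticks:
  USB stick 1: 95 = 95
  USB stick 2: 90 = 90
  USB stick 3: 85 = 85
  USB stick 4: 85 = 85
  USB stick 5: 80 + 20 = 100
  USB stick 6: 60 + 20 = 80
  USB stick 7: 55 = 55
  USB stick 8: 50 = 50
That uses only 8 ≤ 9, so 9 USB sticks are enough.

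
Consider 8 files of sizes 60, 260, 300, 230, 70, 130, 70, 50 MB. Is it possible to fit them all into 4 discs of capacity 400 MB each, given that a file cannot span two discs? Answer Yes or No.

Yes

A valid assignment using 4 discs:
  disc 1: 300 + 70 = 370
  disc 2: 260 + 130 = 390
  disc 3: 230 + 70 + 60 = 360
  disc 4: 50 = 50
Every load is within 400 MB, so 4 discs suffice.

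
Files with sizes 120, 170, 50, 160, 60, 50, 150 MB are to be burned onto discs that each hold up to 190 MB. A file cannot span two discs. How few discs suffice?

Total = 170 + 160 + 150 + 120 + 60 + 50 + 50 = 760 MB.
Lower bound: ⌈760/190⌉ = 4 discs.
A packing using 5 discs:
  disc 1: 170 = 170
  disc 2: 160 = 160
  disc 3: 150 = 150
  disc 4: 120 + 60 = 180
  disc 5: 50 + 50 = 100
No arrangement into 4 discs stays within capacity, so 5 is optimal.

5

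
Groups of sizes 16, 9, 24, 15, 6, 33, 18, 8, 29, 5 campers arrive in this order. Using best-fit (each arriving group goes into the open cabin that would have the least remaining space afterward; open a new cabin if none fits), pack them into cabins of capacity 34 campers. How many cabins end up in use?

5

  16 → cabin 1 (new)  [load 16/34]
  9 → cabin 1  [load 25/34]
  24 → cabin 2 (new)  [load 24/34]
  15 → cabin 3 (new)  [load 15/34]
  6 → cabin 1  [load 31/34]
  33 → cabin 4 (new)  [load 33/34]
  18 → cabin 3  [load 33/34]
  8 → cabin 2  [load 32/34]
  29 → cabin 5 (new)  [load 29/34]
  5 → cabin 5  [load 34/34]
5 cabins opened.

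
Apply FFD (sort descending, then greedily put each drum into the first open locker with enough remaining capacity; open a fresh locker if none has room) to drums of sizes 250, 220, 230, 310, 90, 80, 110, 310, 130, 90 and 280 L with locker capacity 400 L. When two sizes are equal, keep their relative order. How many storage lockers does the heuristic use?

6

Sorted descending: 310, 310, 280, 250, 230, 220, 130, 110, 90, 90, 80.
  310 → locker 1 (new)  [load 310/400]
  310 → locker 2 (new)  [load 310/400]
  280 → locker 3 (new)  [load 280/400]
  250 → locker 4 (new)  [load 250/400]
  230 → locker 5 (new)  [load 230/400]
  220 → locker 6 (new)  [load 220/400]
  130 → locker 4  [load 380/400]
  110 → locker 3  [load 390/400]
  90 → locker 1  [load 400/400]
  90 → locker 2  [load 400/400]
  80 → locker 5  [load 310/400]
6 storage lockers opened.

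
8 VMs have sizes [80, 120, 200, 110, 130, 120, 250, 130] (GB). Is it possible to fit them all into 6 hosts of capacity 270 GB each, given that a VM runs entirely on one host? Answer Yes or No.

Yes

A valid assignment using 5 hosts:
  host 1: 250 = 250
  host 2: 200 = 200
  host 3: 130 + 130 = 260
  host 4: 120 + 120 = 240
  host 5: 110 + 80 = 190
That uses only 5 ≤ 6, so 6 hosts are enough.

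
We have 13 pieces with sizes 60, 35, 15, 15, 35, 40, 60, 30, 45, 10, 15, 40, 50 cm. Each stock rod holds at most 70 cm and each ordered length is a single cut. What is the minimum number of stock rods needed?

7

Total = 60 + 60 + 50 + 45 + 40 + 40 + 35 + 35 + 30 + 15 + 15 + 15 + 10 = 450 cm.
Lower bound: ⌈450/70⌉ = 7 stock rods.
A packing using 7 stock rods:
  stock rod 1: 60 + 10 = 70
  stock rod 2: 60 = 60
  stock rod 3: 50 + 15 = 65
  stock rod 4: 45 + 15 = 60
  stock rod 5: 40 + 30 = 70
  stock rod 6: 40 + 15 = 55
  stock rod 7: 35 + 35 = 70
This matches the lower bound, so 7 is optimal.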